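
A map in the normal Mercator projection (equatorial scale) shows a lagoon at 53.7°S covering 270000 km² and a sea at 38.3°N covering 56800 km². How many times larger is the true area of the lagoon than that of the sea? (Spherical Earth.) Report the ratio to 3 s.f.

2.71

Mercator's areal exaggeration is sec²φ; hence true area = (apparent area) · cos²φ.
True area of lagoon: 270000 × cos²(53.7°) = 270000 × 0.3505 = 94630 km².
True area of sea: 56800 × cos²(38.3°) = 56800 × 0.6159 = 34980 km².
Ratio = 94630 / 34980 ≈ 2.71.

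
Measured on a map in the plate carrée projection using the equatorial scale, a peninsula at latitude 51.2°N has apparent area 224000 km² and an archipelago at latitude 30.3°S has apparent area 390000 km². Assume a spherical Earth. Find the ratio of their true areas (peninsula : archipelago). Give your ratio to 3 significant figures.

Plate carrée has h = 1 and k = sec φ, giving areal scale sec φ; true area = (apparent area) · cos φ.
True area of peninsula: 224000 × cos(51.2°) = 224000 × 0.6266 = 140400 km².
True area of archipelago: 390000 × cos(30.3°) = 390000 × 0.8634 = 336700 km².
Ratio = 140400 / 336700 ≈ 0.417.

0.417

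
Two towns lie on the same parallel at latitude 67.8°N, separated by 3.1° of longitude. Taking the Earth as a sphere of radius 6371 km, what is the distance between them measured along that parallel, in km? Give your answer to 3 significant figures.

Arc length along a parallel = R cos φ · Δλ (with Δλ in radians).
= 6371 × cos 67.8° × (3.1° × π/180) = 6371 × 0.3778 × 0.05411 ≈ 130 km.

130 km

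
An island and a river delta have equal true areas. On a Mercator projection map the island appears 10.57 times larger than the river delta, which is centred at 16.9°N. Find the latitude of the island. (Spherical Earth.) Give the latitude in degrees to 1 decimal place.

72.9°

Mercator areal scale is sec²φ, so apparent-area ratio = sec²φ₁ / sec²φ₂ = cos²φ₂ / cos²φ₁.
cos²φ₂ / cos²φ₁ = 10.57  ⇒  cos φ₁ = cos 16.9° / √10.57 = 0.9568/3.251 = 0.2943.
φ₁ = arccos(0.2943) ≈ 72.9°.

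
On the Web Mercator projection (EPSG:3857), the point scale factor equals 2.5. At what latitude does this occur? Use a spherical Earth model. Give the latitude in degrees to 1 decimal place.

66.4°

Mercator scale is k = sec φ = 1/cos φ.
1/cos φ = 2.5  ⇒  cos φ = 0.4000  ⇒  φ = arccos(0.4000) ≈ 66.4°.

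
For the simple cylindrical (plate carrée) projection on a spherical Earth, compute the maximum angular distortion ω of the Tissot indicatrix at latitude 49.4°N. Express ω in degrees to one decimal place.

Plate carrée maps x = Rλ, y = Rφ. The meridian scale is h = 1 and the parallel scale is k = 1/cos φ = sec φ.
At 49.4°: h = 1.000, k = 1.537; principal scales a = 1.537, b = 1.000.
sin(ω/2) = (a − b)/(a + b) = 0.5366/2.537 = 0.2116, so ω = 2 arcsin(0.2116) ≈ 24.4°.

24.4°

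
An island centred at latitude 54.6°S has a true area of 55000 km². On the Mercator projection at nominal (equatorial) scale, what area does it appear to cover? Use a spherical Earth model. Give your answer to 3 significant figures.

164000 km²

For Mercator, h = k = sec φ (a conformal cylindrical projection has a single point scale, 1/cos φ).
Areal scale = k² = sec²φ = 1/cos²(54.6°) = 1/0.5793² = 2.980.
Apparent area = 55000 × 2.980 ≈ 164000 km².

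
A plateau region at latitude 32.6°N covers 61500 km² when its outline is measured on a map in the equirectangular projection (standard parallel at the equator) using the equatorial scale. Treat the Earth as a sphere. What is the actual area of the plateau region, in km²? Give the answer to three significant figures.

Plate carrée maps x = Rλ, y = Rφ. The meridian scale is h = 1 and the parallel scale is k = 1/cos φ = sec φ.
Areal scale = h·k = 1 × sec φ; at 32.6°, h = 1.000, k = 1.187, so h·k = 1.187.
True area = apparent / (areal scale) = 61500 / 1.187 ≈ 51800 km².

51800 km²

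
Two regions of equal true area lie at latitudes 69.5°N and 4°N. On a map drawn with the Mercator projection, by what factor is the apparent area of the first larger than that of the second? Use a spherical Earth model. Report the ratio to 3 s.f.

8.11

On Mercator, area is exaggerated by sec²φ = 1/cos²φ.
At 69.5°: sec²(69.5°) = 1/0.3502² = 8.154.
At 4°: sec²(4°) = 1/0.9976² = 1.005.
Ratio = 8.154/1.005 = cos²(4°)/cos²(69.5°) ≈ 8.11.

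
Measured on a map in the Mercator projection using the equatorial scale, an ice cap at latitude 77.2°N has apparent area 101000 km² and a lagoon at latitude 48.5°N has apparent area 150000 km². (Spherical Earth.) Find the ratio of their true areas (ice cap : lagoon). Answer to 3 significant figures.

Since Mercator area scale is 1/cos²φ, the true area equals the apparent area multiplied by cos²φ.
True area of ice cap: 101000 × cos²(77.2°) = 101000 × 0.04908 = 4957 km².
True area of lagoon: 150000 × cos²(48.5°) = 150000 × 0.4391 = 65860 km².
Ratio = 4957 / 65860 ≈ 0.0753.

0.0753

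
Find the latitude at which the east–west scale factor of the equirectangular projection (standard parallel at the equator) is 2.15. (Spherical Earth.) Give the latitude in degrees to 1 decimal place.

62.3°

Plate carrée: h = 1, k = sec φ along parallels.
sec φ = 2.15  ⇒  cos φ = 0.4651  ⇒  φ ≈ 62.3°.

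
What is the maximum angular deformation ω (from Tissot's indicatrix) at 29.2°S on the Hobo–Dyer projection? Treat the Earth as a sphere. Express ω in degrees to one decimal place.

10.9°

Hobo–Dyer is a cylindrical equal-area projection with standard parallels at ±37.5°. Cylindrical equal-area (φ₀ = 37.5°): h = cos φ / cos 37.5° along meridians, k = cos 37.5° / cos φ along parallels; h·k = 1.
At 29.2°: h = 1.100, k = 0.9088; principal scales a = 1.100, b = 0.9088.
sin(ω/2) = (a − b)/(a + b) = 0.1914/2.009 = 0.09529, so ω = 2 arcsin(0.09529) ≈ 10.9°.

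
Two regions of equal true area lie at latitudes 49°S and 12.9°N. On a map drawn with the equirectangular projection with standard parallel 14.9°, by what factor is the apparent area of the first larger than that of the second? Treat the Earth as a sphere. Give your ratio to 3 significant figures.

1.49

The equidistant cylindrical projection with φ₀ = 14.9° has h = 1 (meridians true) and k = cos φ₀ / cos φ along parallels.
Areal scale at 49°: h·k = 1.000 × 1.473 = 1.473.
Areal scale at 12.9°: h·k = 1.000 × 0.9914 = 0.9914.
Ratio = 1.473/0.9914 ≈ 1.49.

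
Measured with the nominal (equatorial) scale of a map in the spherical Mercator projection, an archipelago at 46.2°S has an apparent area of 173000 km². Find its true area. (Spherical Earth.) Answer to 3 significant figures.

Mercator is conformal, so the point scale is isotropic: h = k = sec φ = 1/cos φ.
Areal scale = k² = sec²φ = 1/cos²(46.2°) = 1/0.6921² = 2.087.
True area = apparent / (areal scale) = 173000 / 2.087 ≈ 82900 km².

82900 km²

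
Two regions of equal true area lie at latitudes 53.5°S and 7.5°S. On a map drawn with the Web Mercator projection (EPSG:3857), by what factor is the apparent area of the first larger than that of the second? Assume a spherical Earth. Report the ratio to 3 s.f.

2.78

On Mercator, area is exaggerated by sec²φ = 1/cos²φ.
At 53.5°: sec²(53.5°) = 1/0.5948² = 2.826.
At 7.5°: sec²(7.5°) = 1/0.9914² = 1.017.
Ratio = 2.826/1.017 = cos²(7.5°)/cos²(53.5°) ≈ 2.78.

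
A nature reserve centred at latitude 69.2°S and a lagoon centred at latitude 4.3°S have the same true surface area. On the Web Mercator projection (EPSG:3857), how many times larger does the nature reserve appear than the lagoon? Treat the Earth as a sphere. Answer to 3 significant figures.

Mercator is conformal with k = sec φ, so areal scale = k² = sec²φ.
At 69.2°: sec²(69.2°) = 1/0.3551² = 7.930.
At 4.3°: sec²(4.3°) = 1/0.9972² = 1.006.
Ratio = 7.930/1.006 = cos²(4.3°)/cos²(69.2°) ≈ 7.89.

7.89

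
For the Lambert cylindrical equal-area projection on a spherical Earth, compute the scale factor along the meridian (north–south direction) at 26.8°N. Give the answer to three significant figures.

0.893

The Lambert cylindrical equal-area projection is the cylindrical equal-area projection with its standard parallel at the equator (φ₀ = 0). Cylindrical equal-area (φ₀ = 0°): h = cos φ / cos 0° along meridians, k = cos 0° / cos φ along parallels; h·k = 1.
h = cos 26.8° / cos 0° = 0.8926/1.000 = 0.8926.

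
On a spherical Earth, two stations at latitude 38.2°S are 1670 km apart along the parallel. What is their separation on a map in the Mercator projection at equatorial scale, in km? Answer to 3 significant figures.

2130 km

Mercator is conformal, so the point scale is isotropic: h = k = sec φ = 1/cos φ.
Along the parallel, k = sec 38.2° = 1/0.7859 = 1.272.
Map distance = 1670 × 1.272 ≈ 2130 km.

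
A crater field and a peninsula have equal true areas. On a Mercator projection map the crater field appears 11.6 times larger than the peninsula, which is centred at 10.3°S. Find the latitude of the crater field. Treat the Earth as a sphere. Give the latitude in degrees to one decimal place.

73.2°

Mercator areal scale is sec²φ, so apparent-area ratio = sec²φ₁ / sec²φ₂ = cos²φ₂ / cos²φ₁.
cos²φ₂ / cos²φ₁ = 11.6  ⇒  cos φ₁ = cos 10.3° / √11.6 = 0.9839/3.406 = 0.2889.
φ₁ = arccos(0.2889) ≈ 73.2°.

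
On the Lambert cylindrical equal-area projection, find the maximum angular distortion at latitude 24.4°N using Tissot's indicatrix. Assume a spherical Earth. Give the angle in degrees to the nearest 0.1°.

The Lambert cylindrical equal-area projection is the cylindrical equal-area projection with its standard parallel at the equator (φ₀ = 0). A cylindrical equal-area projection with standard parallel φ₀ has meridian scale h = cos φ / cos φ₀ and parallel scale k = cos φ₀ / cos φ (so areas are preserved, h·k = 1).
At 24.4°: h = 0.9107, k = 1.098; principal scales a = 1.098, b = 0.9107.
sin(ω/2) = (a − b)/(a + b) = 0.1874/2.009 = 0.09329, so ω = 2 arcsin(0.09329) ≈ 10.7°.

10.7°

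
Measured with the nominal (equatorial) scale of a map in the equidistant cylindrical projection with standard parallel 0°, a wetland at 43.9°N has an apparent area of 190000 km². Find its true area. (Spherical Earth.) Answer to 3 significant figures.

Plate carrée maps x = Rλ, y = Rφ. The meridian scale is h = 1 and the parallel scale is k = 1/cos φ = sec φ.
Areal scale = h·k = 1 × sec φ; at 43.9°, h = 1.000, k = 1.388, so h·k = 1.388.
True area = apparent / (areal scale) = 190000 / 1.388 ≈ 137000 km².

137000 km²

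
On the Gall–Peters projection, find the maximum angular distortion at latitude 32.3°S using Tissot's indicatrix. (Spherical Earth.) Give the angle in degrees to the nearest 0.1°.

Gall–Peters is a cylindrical equal-area projection with standard parallels at ±45°. For cylindrical equal-area with standard parallel φ₀, h = cos φ / cos φ₀ and k = cos φ₀ / cos φ, so h·k = 1.
At 32.3°: h = 1.195, k = 0.8366; principal scales a = 1.195, b = 0.8366.
sin(ω/2) = (a − b)/(a + b) = 0.3588/2.032 = 0.1766, so ω = 2 arcsin(0.1766) ≈ 20.3°.

20.3°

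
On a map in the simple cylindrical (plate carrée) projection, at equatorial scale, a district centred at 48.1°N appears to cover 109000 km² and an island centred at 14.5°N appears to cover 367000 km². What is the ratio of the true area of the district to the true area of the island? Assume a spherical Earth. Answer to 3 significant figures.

On the plate carrée, areal scale = h·k = 1 × sec φ, so true area = apparent × cos φ.
True area of district: 109000 × cos(48.1°) = 109000 × 0.6678 = 72790 km².
True area of island: 367000 × cos(14.5°) = 367000 × 0.9681 = 355300 km².
Ratio = 72790 / 355300 ≈ 0.205.

0.205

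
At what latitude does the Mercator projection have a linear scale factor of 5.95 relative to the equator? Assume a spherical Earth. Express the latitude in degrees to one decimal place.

80.3°

Mercator scale is k = sec φ = 1/cos φ.
1/cos φ = 5.95  ⇒  cos φ = 0.1681  ⇒  φ = arccos(0.1681) ≈ 80.3°.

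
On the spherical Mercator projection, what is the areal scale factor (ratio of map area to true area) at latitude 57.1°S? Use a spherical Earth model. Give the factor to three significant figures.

The Mercator projection is conformal; its linear scale factor is the same in every direction and equals sec φ = 1/cos φ.
Areal scale = k² = sec²φ = 1/cos²(57.1°) = 1/0.5432² = 3.389.

3.39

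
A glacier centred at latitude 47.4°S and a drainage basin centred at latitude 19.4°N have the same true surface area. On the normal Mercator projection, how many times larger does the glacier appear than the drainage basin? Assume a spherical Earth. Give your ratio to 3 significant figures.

Mercator is conformal with k = sec φ, so areal scale = k² = sec²φ.
At 47.4°: sec²(47.4°) = 1/0.6769² = 2.183.
At 19.4°: sec²(19.4°) = 1/0.9432² = 1.124.
Ratio = 2.183/1.124 = cos²(19.4°)/cos²(47.4°) ≈ 1.94.

1.94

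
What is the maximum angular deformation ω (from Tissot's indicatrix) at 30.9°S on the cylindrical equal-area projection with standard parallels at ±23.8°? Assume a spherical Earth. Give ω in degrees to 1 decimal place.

7.4°

Cylindrical equal-area (φ₀ = 23.8°): h = cos φ / cos 23.8° along meridians, k = cos 23.8° / cos φ along parallels; h·k = 1.
At 30.9°: h = 0.9378, k = 1.066; principal scales a = 1.066, b = 0.9378.
sin(ω/2) = (a − b)/(a + b) = 0.1285/2.004 = 0.06411, so ω = 2 arcsin(0.06411) ≈ 7.4°.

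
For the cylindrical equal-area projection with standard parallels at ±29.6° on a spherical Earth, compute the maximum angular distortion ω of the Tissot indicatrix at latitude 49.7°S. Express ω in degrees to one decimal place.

A cylindrical equal-area projection with standard parallel φ₀ has meridian scale h = cos φ / cos φ₀ and parallel scale k = cos φ₀ / cos φ (so areas are preserved, h·k = 1).
At 49.7°: h = 0.7439, k = 1.344; principal scales a = 1.344, b = 0.7439.
sin(ω/2) = (a − b)/(a + b) = 0.6005/2.088 = 0.2875, so ω = 2 arcsin(0.2875) ≈ 33.4°.

33.4°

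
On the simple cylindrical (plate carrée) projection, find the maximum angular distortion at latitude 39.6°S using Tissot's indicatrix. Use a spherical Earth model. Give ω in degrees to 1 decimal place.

14.9°

For the equirectangular projection with φ₀ = 0 (plate carrée), h = 1 along meridians and k = sec φ along parallels.
At 39.6°: h = 1.000, k = 1.298; principal scales a = 1.298, b = 1.000.
sin(ω/2) = (a − b)/(a + b) = 0.2978/2.298 = 0.1296, so ω = 2 arcsin(0.1296) ≈ 14.9°.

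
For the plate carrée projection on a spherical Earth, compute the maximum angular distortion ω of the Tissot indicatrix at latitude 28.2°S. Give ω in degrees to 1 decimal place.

7.2°

Plate carrée maps x = Rλ, y = Rφ. The meridian scale is h = 1 and the parallel scale is k = 1/cos φ = sec φ.
At 28.2°: h = 1.000, k = 1.135; principal scales a = 1.135, b = 1.000.
sin(ω/2) = (a − b)/(a + b) = 0.1347/2.135 = 0.06309, so ω = 2 arcsin(0.06309) ≈ 7.2°.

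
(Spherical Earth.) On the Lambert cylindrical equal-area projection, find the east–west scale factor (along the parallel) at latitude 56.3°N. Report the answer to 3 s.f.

The Lambert cylindrical equal-area projection is the cylindrical equal-area projection with its standard parallel at the equator (φ₀ = 0). For cylindrical equal-area with standard parallel φ₀, h = cos φ / cos φ₀ and k = cos φ₀ / cos φ, so h·k = 1.
k = cos 0° / cos 56.3° = 1.000/0.5548 = 1.802.

1.80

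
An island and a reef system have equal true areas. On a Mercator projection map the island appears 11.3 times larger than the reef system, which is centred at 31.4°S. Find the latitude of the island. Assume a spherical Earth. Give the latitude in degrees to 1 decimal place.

75.3°

Mercator areal scale is sec²φ, so apparent-area ratio = sec²φ₁ / sec²φ₂ = cos²φ₂ / cos²φ₁.
cos²φ₂ / cos²φ₁ = 11.3  ⇒  cos φ₁ = cos 31.4° / √11.3 = 0.8536/3.362 = 0.2539.
φ₁ = arccos(0.2539) ≈ 75.3°.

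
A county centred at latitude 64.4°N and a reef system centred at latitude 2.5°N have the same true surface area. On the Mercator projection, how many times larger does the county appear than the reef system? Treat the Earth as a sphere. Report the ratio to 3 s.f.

5.35

Mercator areal scale is sec²φ.
At 64.4°: sec²(64.4°) = 1/0.4321² = 5.356.
At 2.5°: sec²(2.5°) = 1/0.9990² = 1.002.
Ratio = 5.356/1.002 = cos²(2.5°)/cos²(64.4°) ≈ 5.35.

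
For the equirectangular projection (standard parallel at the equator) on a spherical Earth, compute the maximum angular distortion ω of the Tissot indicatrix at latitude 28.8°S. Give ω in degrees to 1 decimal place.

In the plate carrée (x = Rλ, y = Rφ), meridians are true-scale (h = 1) and parallels are stretched by k = sec φ.
At 28.8°: h = 1.000, k = 1.141; principal scales a = 1.141, b = 1.000.
sin(ω/2) = (a − b)/(a + b) = 0.1412/2.141 = 0.06592, so ω = 2 arcsin(0.06592) ≈ 7.6°.

7.6°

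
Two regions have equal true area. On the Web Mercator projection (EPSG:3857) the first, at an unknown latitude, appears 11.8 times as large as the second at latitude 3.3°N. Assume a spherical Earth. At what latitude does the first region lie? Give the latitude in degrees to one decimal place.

73.1°

Mercator areal scale is sec²φ, so apparent-area ratio = sec²φ₁ / sec²φ₂ = cos²φ₂ / cos²φ₁.
cos²φ₂ / cos²φ₁ = 11.8  ⇒  cos φ₁ = cos 3.3° / √11.8 = 0.9983/3.435 = 0.2906.
φ₁ = arccos(0.2906) ≈ 73.1°.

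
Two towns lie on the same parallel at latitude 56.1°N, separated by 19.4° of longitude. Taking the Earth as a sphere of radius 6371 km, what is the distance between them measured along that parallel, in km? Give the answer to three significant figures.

1200 km

Arc length along a parallel = R cos φ · Δλ (with Δλ in radians).
= 6371 × cos 56.1° × (19.4° × π/180) = 6371 × 0.5577 × 0.3386 ≈ 1200 km.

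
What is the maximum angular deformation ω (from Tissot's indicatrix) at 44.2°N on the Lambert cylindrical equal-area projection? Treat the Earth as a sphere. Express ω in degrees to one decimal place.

37.5°

The Lambert cylindrical equal-area projection is the cylindrical equal-area projection with its standard parallel at the equator (φ₀ = 0). For cylindrical equal-area with standard parallel φ₀, h = cos φ / cos φ₀ and k = cos φ₀ / cos φ, so h·k = 1.
At 44.2°: h = 0.7169, k = 1.395; principal scales a = 1.395, b = 0.7169.
sin(ω/2) = (a − b)/(a + b) = 0.6780/2.112 = 0.3210, so ω = 2 arcsin(0.3210) ≈ 37.5°.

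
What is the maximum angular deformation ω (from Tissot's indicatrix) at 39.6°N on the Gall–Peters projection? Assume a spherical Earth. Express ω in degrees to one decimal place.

9.8°

Gall–Peters is a cylindrical equal-area projection with standard parallels at ±45°. For cylindrical equal-area with standard parallel φ₀, h = cos φ / cos φ₀ and k = cos φ₀ / cos φ, so h·k = 1.
At 39.6°: h = 1.090, k = 0.9177; principal scales a = 1.090, b = 0.9177.
sin(ω/2) = (a − b)/(a + b) = 0.1720/2.007 = 0.08566, so ω = 2 arcsin(0.08566) ≈ 9.8°.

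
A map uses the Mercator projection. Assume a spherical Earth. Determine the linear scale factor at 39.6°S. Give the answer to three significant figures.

1.30

The Mercator projection is conformal; its linear scale factor is the same in every direction and equals sec φ = 1/cos φ.
k = 1/cos 39.6° = 1/0.7705 = 1.298.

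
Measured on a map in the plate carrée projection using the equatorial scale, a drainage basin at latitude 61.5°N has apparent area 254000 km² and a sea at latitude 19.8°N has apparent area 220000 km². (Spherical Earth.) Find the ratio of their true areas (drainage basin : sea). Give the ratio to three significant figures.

On the plate carrée, areal scale = h·k = 1 × sec φ, so true area = apparent × cos φ.
True area of drainage basin: 254000 × cos(61.5°) = 254000 × 0.4772 = 121200 km².
True area of sea: 220000 × cos(19.8°) = 220000 × 0.9409 = 207000 km².
Ratio = 121200 / 207000 ≈ 0.586.

0.586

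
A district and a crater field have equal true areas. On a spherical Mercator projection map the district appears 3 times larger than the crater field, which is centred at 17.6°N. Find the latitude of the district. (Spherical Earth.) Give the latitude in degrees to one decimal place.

Mercator areal scale is sec²φ, so apparent-area ratio = sec²φ₁ / sec²φ₂ = cos²φ₂ / cos²φ₁.
cos²φ₂ / cos²φ₁ = 3  ⇒  cos φ₁ = cos 17.6° / √3 = 0.9532/1.732 = 0.5503.
φ₁ = arccos(0.5503) ≈ 56.6°.

56.6°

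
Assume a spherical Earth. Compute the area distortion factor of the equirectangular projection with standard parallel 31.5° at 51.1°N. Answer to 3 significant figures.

In the equirectangular projection with standard parallel φ₀ = 31.5° (x = Rλ cos φ₀, y = Rφ), meridians are true-scale (h = 1) and the parallel scale is k = cos φ₀ / cos φ.
Areal scale = h·k = 1 × cos φ₀ / cos φ; at 51.1°, h = 1.000, k = 1.358, so h·k = 1.358.

1.36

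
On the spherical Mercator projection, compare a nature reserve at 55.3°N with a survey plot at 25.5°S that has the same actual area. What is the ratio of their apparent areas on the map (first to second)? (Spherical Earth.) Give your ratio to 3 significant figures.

2.51

Mercator areal scale is sec²φ.
At 55.3°: sec²(55.3°) = 1/0.5693² = 3.086.
At 25.5°: sec²(25.5°) = 1/0.9026² = 1.228.
Ratio = 3.086/1.228 = cos²(25.5°)/cos²(55.3°) ≈ 2.51.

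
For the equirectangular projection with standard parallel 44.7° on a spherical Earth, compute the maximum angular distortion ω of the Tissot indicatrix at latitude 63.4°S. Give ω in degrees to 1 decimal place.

26.2°

The equidistant cylindrical projection with φ₀ = 44.7° has h = 1 (meridians true) and k = cos φ₀ / cos φ along parallels.
At 63.4°: h = 1.000, k = 1.587; principal scales a = 1.587, b = 1.000.
sin(ω/2) = (a − b)/(a + b) = 0.5875/2.587 = 0.2270, so ω = 2 arcsin(0.2270) ≈ 26.2°.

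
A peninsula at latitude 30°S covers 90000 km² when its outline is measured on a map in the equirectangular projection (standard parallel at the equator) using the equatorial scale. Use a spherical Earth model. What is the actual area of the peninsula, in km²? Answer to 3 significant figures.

77900 km²

Plate carrée maps x = Rλ, y = Rφ. The meridian scale is h = 1 and the parallel scale is k = 1/cos φ = sec φ.
Areal scale = h·k = 1 × sec φ; at 30°, h = 1.000, k = 1.155, so h·k = 1.155.
True area = apparent / (areal scale) = 90000 / 1.155 ≈ 77900 km².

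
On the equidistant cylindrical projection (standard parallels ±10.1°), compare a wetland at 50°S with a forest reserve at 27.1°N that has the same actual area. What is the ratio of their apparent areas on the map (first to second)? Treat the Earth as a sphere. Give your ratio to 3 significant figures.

With standard parallel φ₀ = 10.1°, the equirectangular projection gives x = Rλ cos φ₀, y = Rφ, so h = 1 and k = cos 10.1° / cos φ.
Areal scale at 50°: h·k = 1.000 × 1.532 = 1.532.
Areal scale at 27.1°: h·k = 1.000 × 1.106 = 1.106.
Ratio = 1.532/1.106 ≈ 1.38.

1.38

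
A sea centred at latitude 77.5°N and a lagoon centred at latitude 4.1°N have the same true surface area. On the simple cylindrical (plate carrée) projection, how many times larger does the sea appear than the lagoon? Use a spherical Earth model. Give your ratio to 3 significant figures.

4.61

For the equirectangular projection with φ₀ = 0 (plate carrée), h = 1 along meridians and k = sec φ along parallels.
Areal scale at 77.5°: h·k = 1.000 × 4.620 = 4.620.
Areal scale at 4.1°: h·k = 1.000 × 1.003 = 1.003.
Ratio = 4.620/1.003 ≈ 4.61.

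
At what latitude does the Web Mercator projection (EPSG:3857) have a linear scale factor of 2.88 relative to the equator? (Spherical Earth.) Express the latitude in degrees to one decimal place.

Mercator scale is k = sec φ = 1/cos φ.
1/cos φ = 2.88  ⇒  cos φ = 0.3472  ⇒  φ = arccos(0.3472) ≈ 69.7°.

69.7°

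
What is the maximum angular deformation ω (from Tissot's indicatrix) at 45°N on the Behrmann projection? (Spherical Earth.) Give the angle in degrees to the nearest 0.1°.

23.1°

The Behrmann projection is cylindrical equal-area with φ₀ = 30°. Cylindrical equal-area (φ₀ = 30°): h = cos φ / cos 30° along meridians, k = cos 30° / cos φ along parallels; h·k = 1.
At 45°: h = 0.8165, k = 1.225; principal scales a = 1.225, b = 0.8165.
sin(ω/2) = (a − b)/(a + b) = 0.4082/2.041 = 0.2000, so ω = 2 arcsin(0.2000) ≈ 23.1°.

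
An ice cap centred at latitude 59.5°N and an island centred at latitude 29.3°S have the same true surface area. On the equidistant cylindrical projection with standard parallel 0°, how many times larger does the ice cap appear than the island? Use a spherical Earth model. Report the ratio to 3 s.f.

1.72

Plate carrée maps x = Rλ, y = Rφ. The meridian scale is h = 1 and the parallel scale is k = 1/cos φ = sec φ.
Areal scale at 59.5°: h·k = 1.000 × 1.970 = 1.970.
Areal scale at 29.3°: h·k = 1.000 × 1.147 = 1.147.
Ratio = 1.970/1.147 ≈ 1.72.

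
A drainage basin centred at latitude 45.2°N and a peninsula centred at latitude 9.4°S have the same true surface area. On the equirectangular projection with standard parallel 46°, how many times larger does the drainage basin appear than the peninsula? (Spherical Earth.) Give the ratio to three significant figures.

1.40

With standard parallel φ₀ = 46°, the equirectangular projection gives x = Rλ cos φ₀, y = Rφ, so h = 1 and k = cos 46° / cos φ.
Areal scale at 45.2°: h·k = 1.000 × 0.9858 = 0.9858.
Areal scale at 9.4°: h·k = 1.000 × 0.7041 = 0.7041.
Ratio = 0.9858/0.7041 ≈ 1.40.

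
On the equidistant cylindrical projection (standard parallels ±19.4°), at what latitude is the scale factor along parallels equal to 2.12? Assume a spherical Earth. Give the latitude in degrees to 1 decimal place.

In the equirectangular projection with standard parallel φ₀ = 19.4° (x = Rλ cos φ₀, y = Rφ), meridians are true-scale (h = 1) and the parallel scale is k = cos φ₀ / cos φ.
k = cos φ₀ / cos φ = 2.12  ⇒  cos φ = cos 19.4° / 2.12 = 0.4449.
φ = arccos(0.4449) ≈ 63.6°.

63.6°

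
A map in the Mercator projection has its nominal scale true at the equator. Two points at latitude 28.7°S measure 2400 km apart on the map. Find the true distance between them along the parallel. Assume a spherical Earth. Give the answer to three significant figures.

For Mercator, h = k = sec φ (a conformal cylindrical projection has a single point scale, 1/cos φ).
Along the parallel at 28.7°, map distances are exaggerated by k = sec 28.7° = 1.140.
True distance = 2400 / 1.140 = 2400 × cos 28.7° ≈ 2110 km.

2110 km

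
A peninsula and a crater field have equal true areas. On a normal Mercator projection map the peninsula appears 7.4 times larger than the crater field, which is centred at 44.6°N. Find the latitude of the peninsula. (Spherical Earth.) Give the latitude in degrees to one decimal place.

74.8°

For equal true areas on Mercator, apparent areas scale as sec²φ, so the ratio is cos²φ₂ / cos²φ₁.
cos²φ₂ / cos²φ₁ = 7.4  ⇒  cos φ₁ = cos 44.6° / √7.4 = 0.7120/2.720 = 0.2617.
φ₁ = arccos(0.2617) ≈ 74.8°.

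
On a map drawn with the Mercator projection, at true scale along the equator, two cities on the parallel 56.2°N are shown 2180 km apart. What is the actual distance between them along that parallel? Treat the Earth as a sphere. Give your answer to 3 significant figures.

1210 km

The Mercator projection is conformal; its linear scale factor is the same in every direction and equals sec φ = 1/cos φ.
Along the parallel at 56.2°, map distances are exaggerated by k = sec 56.2° = 1.798.
True distance = 2180 / 1.798 = 2180 × cos 56.2° ≈ 1210 km.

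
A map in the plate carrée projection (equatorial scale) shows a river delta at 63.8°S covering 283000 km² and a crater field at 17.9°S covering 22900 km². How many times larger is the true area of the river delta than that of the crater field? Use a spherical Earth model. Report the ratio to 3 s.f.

On the plate carrée, areal scale = h·k = 1 × sec φ, so true area = apparent × cos φ.
True area of river delta: 283000 × cos(63.8°) = 283000 × 0.4415 = 124900 km².
True area of crater field: 22900 × cos(17.9°) = 22900 × 0.9516 = 21790 km².
Ratio = 124900 / 21790 ≈ 5.73.

5.73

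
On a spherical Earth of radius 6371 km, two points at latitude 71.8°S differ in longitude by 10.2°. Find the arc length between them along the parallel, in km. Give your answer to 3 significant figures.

354 km

Arc length along a parallel = R cos φ · Δλ (with Δλ in radians).
= 6371 × cos 71.8° × (10.2° × π/180) = 6371 × 0.3123 × 0.1780 ≈ 354 km.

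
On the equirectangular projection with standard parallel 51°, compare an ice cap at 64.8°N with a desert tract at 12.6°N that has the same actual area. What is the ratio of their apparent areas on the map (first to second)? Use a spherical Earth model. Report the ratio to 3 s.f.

In the equirectangular projection with standard parallel φ₀ = 51° (x = Rλ cos φ₀, y = Rφ), meridians are true-scale (h = 1) and the parallel scale is k = cos φ₀ / cos φ.
Areal scale at 64.8°: h·k = 1.000 × 1.478 = 1.478.
Areal scale at 12.6°: h·k = 1.000 × 0.6449 = 0.6449.
Ratio = 1.478/0.6449 ≈ 2.29.

2.29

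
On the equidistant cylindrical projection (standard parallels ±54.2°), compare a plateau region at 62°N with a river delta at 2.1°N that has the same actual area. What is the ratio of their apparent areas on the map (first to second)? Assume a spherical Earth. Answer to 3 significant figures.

With standard parallel φ₀ = 54.2°, the equirectangular projection gives x = Rλ cos φ₀, y = Rφ, so h = 1 and k = cos 54.2° / cos φ.
Areal scale at 62°: h·k = 1.000 × 1.246 = 1.246.
Areal scale at 2.1°: h·k = 1.000 × 0.5854 = 0.5854.
Ratio = 1.246/0.5854 ≈ 2.13.

2.13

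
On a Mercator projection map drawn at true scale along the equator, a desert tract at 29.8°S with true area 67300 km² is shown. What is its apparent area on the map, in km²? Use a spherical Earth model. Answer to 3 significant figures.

The Mercator projection is conformal; its linear scale factor is the same in every direction and equals sec φ = 1/cos φ.
Areal scale = k² = sec²φ = 1/cos²(29.8°) = 1/0.8678² = 1.328.
Apparent area = 67300 × 1.328 ≈ 89400 km².

89400 km²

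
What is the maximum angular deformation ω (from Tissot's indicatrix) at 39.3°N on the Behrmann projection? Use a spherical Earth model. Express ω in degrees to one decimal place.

12.9°

The Behrmann projection is cylindrical equal-area with φ₀ = 30°. A cylindrical equal-area projection with standard parallel φ₀ has meridian scale h = cos φ / cos φ₀ and parallel scale k = cos φ₀ / cos φ (so areas are preserved, h·k = 1).
At 39.3°: h = 0.8936, k = 1.119; principal scales a = 1.119, b = 0.8936.
sin(ω/2) = (a − b)/(a + b) = 0.2256/2.013 = 0.1121, so ω = 2 arcsin(0.1121) ≈ 12.9°.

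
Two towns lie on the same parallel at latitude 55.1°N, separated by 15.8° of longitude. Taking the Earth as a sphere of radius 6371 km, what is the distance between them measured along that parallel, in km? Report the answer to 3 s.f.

1010 km

Arc length along a parallel = R cos φ · Δλ (with Δλ in radians).
= 6371 × cos 55.1° × (15.8° × π/180) = 6371 × 0.5721 × 0.2758 ≈ 1010 km.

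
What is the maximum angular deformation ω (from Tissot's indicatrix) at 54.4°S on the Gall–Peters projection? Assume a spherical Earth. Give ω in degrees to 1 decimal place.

Gall–Peters is a cylindrical equal-area projection with standard parallels at ±45°. Cylindrical equal-area (φ₀ = 45°): h = cos φ / cos 45° along meridians, k = cos 45° / cos φ along parallels; h·k = 1.
At 54.4°: h = 0.8232, k = 1.215; principal scales a = 1.215, b = 0.8232.
sin(ω/2) = (a − b)/(a + b) = 0.3915/2.038 = 0.1921, so ω = 2 arcsin(0.1921) ≈ 22.1°.

22.1°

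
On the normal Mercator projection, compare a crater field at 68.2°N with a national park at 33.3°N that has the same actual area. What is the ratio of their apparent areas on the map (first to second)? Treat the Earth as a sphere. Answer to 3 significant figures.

5.07

Mercator areal scale is sec²φ.
At 68.2°: sec²(68.2°) = 1/0.3714² = 7.251.
At 33.3°: sec²(33.3°) = 1/0.8358² = 1.431.
Ratio = 7.251/1.431 = cos²(33.3°)/cos²(68.2°) ≈ 5.07.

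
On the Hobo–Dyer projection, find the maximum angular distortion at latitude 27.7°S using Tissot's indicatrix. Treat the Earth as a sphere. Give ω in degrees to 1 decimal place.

Hobo–Dyer is a cylindrical equal-area projection with standard parallels at ±37.5°. Cylindrical equal-area (φ₀ = 37.5°): h = cos φ / cos 37.5° along meridians, k = cos 37.5° / cos φ along parallels; h·k = 1.
At 27.7°: h = 1.116, k = 0.8960; principal scales a = 1.116, b = 0.8960.
sin(ω/2) = (a − b)/(a + b) = 0.2200/2.012 = 0.1093, so ω = 2 arcsin(0.1093) ≈ 12.6°.

12.6°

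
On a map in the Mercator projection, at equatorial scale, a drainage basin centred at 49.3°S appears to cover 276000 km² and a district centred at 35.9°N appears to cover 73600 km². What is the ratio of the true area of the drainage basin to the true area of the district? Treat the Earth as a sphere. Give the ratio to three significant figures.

2.43

On Mercator the areal scale is sec²φ, so true area = apparent × cos²φ.
True area of drainage basin: 276000 × cos²(49.3°) = 276000 × 0.4252 = 117400 km².
True area of district: 73600 × cos²(35.9°) = 73600 × 0.6562 = 48290 km².
Ratio = 117400 / 48290 ≈ 2.43.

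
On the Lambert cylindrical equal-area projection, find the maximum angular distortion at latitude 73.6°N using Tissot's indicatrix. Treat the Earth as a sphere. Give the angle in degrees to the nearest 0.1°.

116.9°

The Lambert cylindrical equal-area projection is the cylindrical equal-area projection with its standard parallel at the equator (φ₀ = 0). A cylindrical equal-area projection with standard parallel φ₀ has meridian scale h = cos φ / cos φ₀ and parallel scale k = cos φ₀ / cos φ (so areas are preserved, h·k = 1).
At 73.6°: h = 0.2823, k = 3.542; principal scales a = 3.542, b = 0.2823.
sin(ω/2) = (a − b)/(a + b) = 3.259/3.824 = 0.8523, so ω = 2 arcsin(0.8523) ≈ 116.9°.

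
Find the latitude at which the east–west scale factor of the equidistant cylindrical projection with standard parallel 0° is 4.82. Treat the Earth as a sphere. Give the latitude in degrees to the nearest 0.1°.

Plate carrée: h = 1, k = sec φ along parallels.
sec φ = 4.82  ⇒  cos φ = 0.2075  ⇒  φ ≈ 78.0°.

78.0°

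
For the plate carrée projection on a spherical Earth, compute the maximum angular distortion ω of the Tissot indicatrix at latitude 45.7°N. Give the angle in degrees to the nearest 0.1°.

Plate carrée maps x = Rλ, y = Rφ. The meridian scale is h = 1 and the parallel scale is k = 1/cos φ = sec φ.
At 45.7°: h = 1.000, k = 1.432; principal scales a = 1.432, b = 1.000.
sin(ω/2) = (a − b)/(a + b) = 0.4318/2.432 = 0.1776, so ω = 2 arcsin(0.1776) ≈ 20.5°.

20.5°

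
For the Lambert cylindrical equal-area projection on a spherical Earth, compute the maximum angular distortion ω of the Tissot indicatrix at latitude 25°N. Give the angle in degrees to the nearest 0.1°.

11.3°

The Lambert cylindrical equal-area projection is the cylindrical equal-area projection with its standard parallel at the equator (φ₀ = 0). For cylindrical equal-area with standard parallel φ₀, h = cos φ / cos φ₀ and k = cos φ₀ / cos φ, so h·k = 1.
At 25°: h = 0.9063, k = 1.103; principal scales a = 1.103, b = 0.9063.
sin(ω/2) = (a − b)/(a + b) = 0.1971/2.010 = 0.09806, so ω = 2 arcsin(0.09806) ≈ 11.3°.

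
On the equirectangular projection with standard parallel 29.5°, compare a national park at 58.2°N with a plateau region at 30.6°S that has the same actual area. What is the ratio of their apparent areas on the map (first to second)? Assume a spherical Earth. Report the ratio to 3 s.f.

1.63

With standard parallel φ₀ = 29.5°, the equirectangular projection gives x = Rλ cos φ₀, y = Rφ, so h = 1 and k = cos 29.5° / cos φ.
Areal scale at 58.2°: h·k = 1.000 × 1.652 = 1.652.
Areal scale at 30.6°: h·k = 1.000 × 1.011 = 1.011.
Ratio = 1.652/1.011 ≈ 1.63.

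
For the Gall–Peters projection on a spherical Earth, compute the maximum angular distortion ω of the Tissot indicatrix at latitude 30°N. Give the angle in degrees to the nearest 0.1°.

23.1°

Gall–Peters is a cylindrical equal-area projection with standard parallels at ±45°. Cylindrical equal-area (φ₀ = 45°): h = cos φ / cos 45° along meridians, k = cos 45° / cos φ along parallels; h·k = 1.
At 30°: h = 1.225, k = 0.8165; principal scales a = 1.225, b = 0.8165.
sin(ω/2) = (a − b)/(a + b) = 0.4082/2.041 = 0.2000, so ω = 2 arcsin(0.2000) ≈ 23.1°.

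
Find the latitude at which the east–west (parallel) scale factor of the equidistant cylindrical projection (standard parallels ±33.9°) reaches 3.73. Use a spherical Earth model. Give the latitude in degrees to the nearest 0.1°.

77.1°

In the equirectangular projection with standard parallel φ₀ = 33.9° (x = Rλ cos φ₀, y = Rφ), meridians are true-scale (h = 1) and the parallel scale is k = cos φ₀ / cos φ.
k = cos φ₀ / cos φ = 3.73  ⇒  cos φ = cos 33.9° / 3.73 = 0.2225.
φ = arccos(0.2225) ≈ 77.1°.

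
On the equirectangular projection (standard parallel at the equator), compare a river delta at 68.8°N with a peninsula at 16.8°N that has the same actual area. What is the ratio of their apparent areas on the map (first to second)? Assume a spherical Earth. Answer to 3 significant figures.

For the equirectangular projection with φ₀ = 0 (plate carrée), h = 1 along meridians and k = sec φ along parallels.
Areal scale at 68.8°: h·k = 1.000 × 2.765 = 2.765.
Areal scale at 16.8°: h·k = 1.000 × 1.045 = 1.045.
Ratio = 2.765/1.045 ≈ 2.65.

2.65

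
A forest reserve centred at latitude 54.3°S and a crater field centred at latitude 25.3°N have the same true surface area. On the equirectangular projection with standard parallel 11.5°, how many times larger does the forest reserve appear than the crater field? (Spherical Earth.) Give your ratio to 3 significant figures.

1.55

In the equirectangular projection with standard parallel φ₀ = 11.5° (x = Rλ cos φ₀, y = Rφ), meridians are true-scale (h = 1) and the parallel scale is k = cos φ₀ / cos φ.
Areal scale at 54.3°: h·k = 1.000 × 1.679 = 1.679.
Areal scale at 25.3°: h·k = 1.000 × 1.084 = 1.084.
Ratio = 1.679/1.084 ≈ 1.55.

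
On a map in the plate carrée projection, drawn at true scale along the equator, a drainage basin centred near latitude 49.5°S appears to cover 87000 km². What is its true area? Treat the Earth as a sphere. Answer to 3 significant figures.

56500 km²

Plate carrée maps x = Rλ, y = Rφ. The meridian scale is h = 1 and the parallel scale is k = 1/cos φ = sec φ.
Areal scale = h·k = 1 × sec φ; at 49.5°, h = 1.000, k = 1.540, so h·k = 1.540.
True area = apparent / (areal scale) = 87000 / 1.540 ≈ 56500 km².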